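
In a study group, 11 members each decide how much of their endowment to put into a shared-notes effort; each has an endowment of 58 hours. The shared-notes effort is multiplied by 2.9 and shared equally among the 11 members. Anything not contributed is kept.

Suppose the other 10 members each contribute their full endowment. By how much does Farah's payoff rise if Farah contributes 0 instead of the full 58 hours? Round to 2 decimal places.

Switching from a contribution of 58 to 0 lets Farah keep an extra 58 hours, but lowers the shared-notes effort by 58, which costs Farah their own share of that drop: 2.9/11 × 58 = 15.29.
Net gain = 58 − 15.29 = 42.71. The private return per contributed unit (0.2636) is below 1, so free-riding is indeed the best response regardless of what the others do.

42.71 hours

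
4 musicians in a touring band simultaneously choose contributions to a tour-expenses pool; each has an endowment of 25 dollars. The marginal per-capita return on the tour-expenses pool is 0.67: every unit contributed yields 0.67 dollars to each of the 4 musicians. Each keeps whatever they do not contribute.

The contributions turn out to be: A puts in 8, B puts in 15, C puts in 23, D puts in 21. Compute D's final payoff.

48.89 dollars

Total contributed: 8 + 15 + 23 + 21 = 67.
Each receives 0.67 × 67 = 44.89 from the tour-expenses pool.
D keeps 25 − 21 = 4, so D's payoff is 4 + 44.89 = 48.89.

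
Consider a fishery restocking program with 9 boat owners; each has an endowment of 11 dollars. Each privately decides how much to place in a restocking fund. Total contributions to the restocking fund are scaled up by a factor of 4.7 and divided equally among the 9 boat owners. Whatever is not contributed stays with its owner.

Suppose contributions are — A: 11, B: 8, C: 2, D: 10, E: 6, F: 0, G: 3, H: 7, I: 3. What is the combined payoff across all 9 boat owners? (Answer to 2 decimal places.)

Total contributed: 11 + 8 + 2 + 10 + 6 + 0 + 3 + 7 + 3 = 50; total kept: 9 × 11 − 50 = 49.
The restocking fund pays out 4.7 × 50 = 235.00 in aggregate.
Group total = 49 + 235.00 = 284.00.

284.00 dollars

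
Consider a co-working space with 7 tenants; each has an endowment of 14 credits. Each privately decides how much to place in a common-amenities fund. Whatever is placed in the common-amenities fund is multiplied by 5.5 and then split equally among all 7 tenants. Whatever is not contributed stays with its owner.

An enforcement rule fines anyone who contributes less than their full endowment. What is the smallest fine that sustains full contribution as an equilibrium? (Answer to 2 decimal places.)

3.00 credits

Given the others contribute fully, the best deviation is to contribute 0 (any partial contribution still incurs the fine and gives up units whose private return 0.7857 is below 1).
Deviating from 14 to 0 saves 14 credits but forfeits the deviator's share of the drop in the common-amenities fund: 5.5/7 × 14 = 11.00.
So the deviation gain is 14 − 11.00 = 3.00, and the fine must be at least 3.00 credits to wipe it out.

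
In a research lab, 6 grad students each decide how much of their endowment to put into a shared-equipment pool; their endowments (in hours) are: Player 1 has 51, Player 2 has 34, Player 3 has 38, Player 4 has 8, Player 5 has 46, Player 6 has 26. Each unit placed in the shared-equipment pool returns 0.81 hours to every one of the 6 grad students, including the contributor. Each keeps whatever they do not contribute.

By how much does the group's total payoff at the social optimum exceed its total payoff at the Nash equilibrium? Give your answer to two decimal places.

783.58 hours

The private return per contributed unit is 0.81 < 1 for everyone, so the Nash equilibrium is zero contribution and the group total is Σ E_j = 51 + 34 + 38 + 8 + 46 + 26 = 203.
Each contributed unit returns 4.860 to the group, so the social optimum is full contribution by everyone: group total = 4.860 × 203 = 986.58.
Efficiency loss = (4.860 − 1) × 203 = 783.58.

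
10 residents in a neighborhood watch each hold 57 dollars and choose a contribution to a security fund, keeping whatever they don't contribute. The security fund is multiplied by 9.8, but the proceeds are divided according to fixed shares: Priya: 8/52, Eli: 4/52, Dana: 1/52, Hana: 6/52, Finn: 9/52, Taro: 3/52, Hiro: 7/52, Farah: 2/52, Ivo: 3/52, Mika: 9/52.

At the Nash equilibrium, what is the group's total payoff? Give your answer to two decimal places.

3078.00 dollars

Player j's private return per contributed unit is 9.8 × (j's share). Contributing is weakly dominant for j when that share is at least 1/9.8 = 0.1020, and contributing 0 is dominant otherwise.
Priya, Hana, Finn, Hiro and Mika are above the threshold, contributing 57 each; the remaining 5 contribute 0. Total contributed: 285.
The security fund pays out 9.8 × 285 = 2793.00 in total (split across the unequal shares, but the aggregate is all that matters for the group sum).
The 5 free-riders keep 57 each, adding 285. Group total = 285 + 2793.00 = 3078.00.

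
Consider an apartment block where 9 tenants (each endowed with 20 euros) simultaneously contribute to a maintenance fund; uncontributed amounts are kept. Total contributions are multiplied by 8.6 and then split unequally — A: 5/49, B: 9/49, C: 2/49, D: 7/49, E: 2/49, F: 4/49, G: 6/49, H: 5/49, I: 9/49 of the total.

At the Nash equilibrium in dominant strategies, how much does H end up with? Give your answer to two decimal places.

90.20 euros

For player j, contributing a unit is worthwhile iff 8.6 × (j's share) ≥ 1, i.e. iff j's share is at least 0.1163.
B, D, G and I clear that bar, contributing 20 each; the remaining 5 contribute 0. Total contributed: 80.
H keeps 20 and receives 8.6 × 80 × 5/49 = 70.20 from the maintenance fund, for a payoff of 90.20.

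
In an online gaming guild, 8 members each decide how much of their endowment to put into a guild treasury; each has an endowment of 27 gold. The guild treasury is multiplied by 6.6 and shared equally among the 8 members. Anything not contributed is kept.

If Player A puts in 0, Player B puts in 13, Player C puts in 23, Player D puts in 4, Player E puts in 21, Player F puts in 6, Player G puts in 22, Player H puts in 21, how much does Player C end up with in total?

Total contributed: 0 + 13 + 23 + 4 + 21 + 6 + 22 + 21 = 110.
Each receives 6.6 × 110 / 8 = 90.75 from the guild treasury.
Player C keeps 27 − 23 = 4, so Player C's payoff is 4 + 90.75 = 94.75.

94.75 gold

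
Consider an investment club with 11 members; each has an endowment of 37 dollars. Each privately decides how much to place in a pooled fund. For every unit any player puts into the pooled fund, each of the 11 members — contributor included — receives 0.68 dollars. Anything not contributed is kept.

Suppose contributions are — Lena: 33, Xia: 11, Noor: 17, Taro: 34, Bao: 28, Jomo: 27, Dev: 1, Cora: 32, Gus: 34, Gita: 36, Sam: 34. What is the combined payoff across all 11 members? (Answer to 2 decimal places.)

2266.76 dollars

Total contributed: 33 + 11 + 17 + 34 + 28 + 27 + 1 + 32 + 34 + 36 + 34 = 287; total kept: 11 × 37 − 287 = 120.
The pooled fund pays out 0.68 × 11 × 287 = 2146.76 in aggregate.
Group total = 120 + 2146.76 = 2266.76.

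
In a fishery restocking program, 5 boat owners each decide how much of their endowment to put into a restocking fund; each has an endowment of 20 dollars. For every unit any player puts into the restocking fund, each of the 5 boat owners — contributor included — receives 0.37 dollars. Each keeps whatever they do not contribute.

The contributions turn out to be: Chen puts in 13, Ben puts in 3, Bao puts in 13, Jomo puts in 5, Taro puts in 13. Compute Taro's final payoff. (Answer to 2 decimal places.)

24.39 dollars

Total contributed: 13 + 3 + 13 + 5 + 13 = 47.
Each receives 0.37 × 47 = 17.39 from the restocking fund.
Taro keeps 20 − 13 = 7, so Taro's payoff is 7 + 17.39 = 24.39.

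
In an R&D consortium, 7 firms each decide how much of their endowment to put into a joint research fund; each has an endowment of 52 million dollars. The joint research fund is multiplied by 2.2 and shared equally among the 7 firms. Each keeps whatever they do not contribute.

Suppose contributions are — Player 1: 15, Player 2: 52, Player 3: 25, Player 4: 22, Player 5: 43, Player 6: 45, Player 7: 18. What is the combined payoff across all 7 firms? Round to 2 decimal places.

Total contributed: 15 + 52 + 25 + 22 + 43 + 45 + 18 = 220; total kept: 7 × 52 − 220 = 144.
The joint research fund pays out 2.2 × 220 = 484.00 in aggregate.
Group total = 144 + 484.00 = 628.00.

628.00 million dollars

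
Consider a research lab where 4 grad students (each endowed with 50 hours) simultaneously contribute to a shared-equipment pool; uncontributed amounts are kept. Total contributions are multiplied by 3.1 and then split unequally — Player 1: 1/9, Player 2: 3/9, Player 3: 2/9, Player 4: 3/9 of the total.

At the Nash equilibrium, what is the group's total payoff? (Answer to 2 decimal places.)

410.00 hours

Player j's private return per contributed unit is 3.1 × (j's share). Contributing is weakly dominant for j when that share is at least 1/3.1 = 0.3226, and contributing 0 is dominant otherwise.
Player 2 and Player 4 clear that bar, contributing 50 each; the remaining 2 contribute 0. Total contributed: 100.
The shared-equipment pool pays out 3.1 × 100 = 310.00 in total (split across the unequal shares, but the aggregate is all that matters for the group sum).
The 2 free-riders keep 50 each, adding 100. Group total = 100 + 310.00 = 410.00.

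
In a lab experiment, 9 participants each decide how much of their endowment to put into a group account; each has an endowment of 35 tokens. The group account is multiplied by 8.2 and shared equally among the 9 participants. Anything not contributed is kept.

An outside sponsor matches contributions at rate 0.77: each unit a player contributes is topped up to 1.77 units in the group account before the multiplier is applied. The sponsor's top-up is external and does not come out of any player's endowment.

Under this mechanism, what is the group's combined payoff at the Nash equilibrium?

4571.91 tokens

With the mechanism, a contributed unit returns 8.2 × 1.77 / 9 = 1.6127 per unit of net cost to the contributor — now above 1 — so contributing fully is weakly dominant for every player.
At the Nash equilibrium everyone contributes 35. Group total payoff = 8.2 × 1.77 × 315 = 4571.91.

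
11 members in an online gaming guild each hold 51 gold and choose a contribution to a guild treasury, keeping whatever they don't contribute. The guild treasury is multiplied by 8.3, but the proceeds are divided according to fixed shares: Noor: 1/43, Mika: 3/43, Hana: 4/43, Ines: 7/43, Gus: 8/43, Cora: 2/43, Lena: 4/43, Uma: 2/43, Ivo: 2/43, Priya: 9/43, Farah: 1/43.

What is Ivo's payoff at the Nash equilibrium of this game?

A player with share s gets back 8.3·s per unit contributed, so full contribution is dominant for anyone with s > 1/8.3 = 0.1205 and zero contribution is dominant for anyone below.
The shares above 0.1205 belong to Ines, Gus and Priya, contributing 51 each; the remaining 8 contribute 0. Total contributed: 153.
Ivo keeps 51 and receives 8.3 × 153 × 2/43 = 59.07 from the guild treasury, for a payoff of 110.07.

110.07 gold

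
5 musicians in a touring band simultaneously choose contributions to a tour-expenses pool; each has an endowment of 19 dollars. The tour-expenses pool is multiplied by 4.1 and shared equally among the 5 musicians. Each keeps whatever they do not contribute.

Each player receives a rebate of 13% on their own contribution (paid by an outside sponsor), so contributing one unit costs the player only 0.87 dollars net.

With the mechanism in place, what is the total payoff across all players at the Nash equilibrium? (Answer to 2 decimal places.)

95.00 dollars

The effective private return is (4.1/5) / 0.87 = 0.9425, which is still under 1, so the mechanism doesn't change anyone's dominant strategy: zero contribution.
At the Nash equilibrium no one contributes; group total payoff = 5 × 19 = 95.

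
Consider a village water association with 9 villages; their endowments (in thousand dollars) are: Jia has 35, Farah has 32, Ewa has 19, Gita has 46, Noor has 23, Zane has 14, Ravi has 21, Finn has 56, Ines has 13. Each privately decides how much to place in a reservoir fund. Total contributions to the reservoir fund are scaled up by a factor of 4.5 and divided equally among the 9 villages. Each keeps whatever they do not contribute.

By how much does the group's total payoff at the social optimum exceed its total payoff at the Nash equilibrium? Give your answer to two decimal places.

The private return per contributed unit is 4.5/9 = 0.5000 < 1 for every player regardless of endowment, so the Nash equilibrium is zero contribution and the group total is Σ E_j = 35 + 32 + 19 + 46 + 23 + 14 + 21 + 56 + 13 = 259.
Each contributed unit returns 4.500 to the group, so the social optimum is full contribution by everyone: group total = 4.500 × 259 = 1165.50.
Efficiency loss = (4.500 − 1) × 259 = 906.50.

906.50 thousand dollars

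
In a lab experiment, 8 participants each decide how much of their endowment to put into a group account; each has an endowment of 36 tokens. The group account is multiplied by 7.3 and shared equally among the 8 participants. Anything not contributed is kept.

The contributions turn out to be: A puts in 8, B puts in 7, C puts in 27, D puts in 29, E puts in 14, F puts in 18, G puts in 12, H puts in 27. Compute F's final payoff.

Total contributed: 8 + 7 + 27 + 29 + 14 + 18 + 12 + 27 = 142.
Each receives 7.3 × 142 / 8 = 129.58 from the group account.
F keeps 36 − 18 = 18, so F's payoff is 18 + 129.58 = 147.58.

147.58 tokens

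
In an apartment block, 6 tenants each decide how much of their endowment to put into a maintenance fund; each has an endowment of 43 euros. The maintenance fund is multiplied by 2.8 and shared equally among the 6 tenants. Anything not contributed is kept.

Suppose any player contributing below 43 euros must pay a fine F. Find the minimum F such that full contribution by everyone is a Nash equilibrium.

Given the others contribute fully, the best deviation is to contribute 0 (any partial contribution still incurs the fine and gives up units whose private return 0.4667 is below 1).
Deviating from 43 to 0 saves 43 euros but forfeits the deviator's share of the drop in the maintenance fund: 2.8/6 × 43 = 20.07.
So the deviation gain is 43 − 20.07 = 22.93, and the fine must be at least 22.93 euros to wipe it out.

22.93 euros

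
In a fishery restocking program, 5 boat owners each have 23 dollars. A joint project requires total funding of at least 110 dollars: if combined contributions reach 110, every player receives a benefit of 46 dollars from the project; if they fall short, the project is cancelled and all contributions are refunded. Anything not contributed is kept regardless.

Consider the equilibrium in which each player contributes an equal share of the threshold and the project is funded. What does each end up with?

47 dollars

Equal share of the threshold: 110/5 = 22.
At this profile no one gains by cutting their contribution: any cut drops the total below 110, the project is cancelled, contributions are refunded, and the deviator ends with 23, which is less than 23 − 22 + 46 = 47. Contributing more than 22 just wastes the excess. So contributing exactly 22 is a best response.
Each player's payoff: 23 − 22 + 46 = 47.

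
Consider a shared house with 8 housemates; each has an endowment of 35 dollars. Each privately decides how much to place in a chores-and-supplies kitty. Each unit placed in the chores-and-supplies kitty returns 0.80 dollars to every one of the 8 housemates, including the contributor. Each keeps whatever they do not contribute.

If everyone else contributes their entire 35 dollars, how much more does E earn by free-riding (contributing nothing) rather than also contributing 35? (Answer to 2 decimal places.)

Switching from a contribution of 35 to 0 lets E keep an extra 35 dollars, but lowers the chores-and-supplies kitty by 35, which costs E their own share of that drop: 0.80 × 35 = 28.00.
Net gain = 35 − 28.00 = 7.00. The private return per contributed unit (0.80) is below 1, so free-riding is indeed the best response regardless of what the others do.

7.00 dollars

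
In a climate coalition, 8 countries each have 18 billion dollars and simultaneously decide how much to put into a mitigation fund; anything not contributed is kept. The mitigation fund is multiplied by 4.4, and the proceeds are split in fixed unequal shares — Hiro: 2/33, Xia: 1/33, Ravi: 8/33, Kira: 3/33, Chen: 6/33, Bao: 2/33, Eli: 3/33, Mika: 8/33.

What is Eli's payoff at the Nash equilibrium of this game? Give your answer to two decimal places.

A player with share s gets back 4.4·s per unit contributed, so full contribution is dominant for anyone with s > 1/4.4 = 0.2273 and zero contribution is dominant for anyone below.
Ravi and Mika clear that bar, contributing 18 each; the remaining 6 contribute 0. Total contributed: 36.
Eli keeps 18 and receives 4.4 × 36 × 3/33 = 14.40 from the mitigation fund, for a payoff of 32.40.

32.40 billion dollars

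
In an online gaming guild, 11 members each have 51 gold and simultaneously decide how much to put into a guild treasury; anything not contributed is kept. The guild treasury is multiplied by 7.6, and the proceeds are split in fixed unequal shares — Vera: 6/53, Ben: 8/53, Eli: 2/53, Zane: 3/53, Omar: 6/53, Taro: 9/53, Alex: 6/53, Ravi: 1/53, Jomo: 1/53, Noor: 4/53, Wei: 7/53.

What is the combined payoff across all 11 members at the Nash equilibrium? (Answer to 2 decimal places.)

Player j's private return per contributed unit is 7.6 × (j's share). Contributing is weakly dominant for j when that share is at least 1/7.6 = 0.1316, and contributing 0 is dominant otherwise.
Ben, Taro and Wei clear that bar, contributing 51 each; the remaining 8 contribute 0. Total contributed: 153.
The guild treasury pays out 7.6 × 153 = 1162.80 in total (split across the unequal shares, but the aggregate is all that matters for the group sum).
The 8 free-riders keep 51 each, adding 408. Group total = 408 + 1162.80 = 1570.80.

1570.80 gold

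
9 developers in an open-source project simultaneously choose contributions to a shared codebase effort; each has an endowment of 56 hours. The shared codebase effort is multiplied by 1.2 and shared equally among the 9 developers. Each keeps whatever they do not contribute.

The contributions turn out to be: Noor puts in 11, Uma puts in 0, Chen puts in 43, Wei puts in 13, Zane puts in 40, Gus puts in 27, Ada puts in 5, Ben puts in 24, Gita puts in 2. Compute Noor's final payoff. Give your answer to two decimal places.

Total contributed: 11 + 0 + 43 + 13 + 40 + 27 + 5 + 24 + 2 = 165.
Each receives 1.2 × 165 / 9 = 22.00 from the shared codebase effort.
Noor keeps 56 − 11 = 45, so Noor's payoff is 45 + 22.00 = 67.00.

67.00 hours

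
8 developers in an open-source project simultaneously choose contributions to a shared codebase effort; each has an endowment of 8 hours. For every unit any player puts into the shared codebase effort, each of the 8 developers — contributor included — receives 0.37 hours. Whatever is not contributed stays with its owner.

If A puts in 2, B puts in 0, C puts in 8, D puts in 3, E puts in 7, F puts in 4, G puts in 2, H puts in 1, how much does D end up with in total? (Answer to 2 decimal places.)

Total contributed: 2 + 0 + 8 + 3 + 7 + 4 + 2 + 1 = 27.
Each receives 0.37 × 27 = 9.99 from the shared codebase effort.
D keeps 8 − 3 = 5, so D's payoff is 5 + 9.99 = 14.99.

14.99 hours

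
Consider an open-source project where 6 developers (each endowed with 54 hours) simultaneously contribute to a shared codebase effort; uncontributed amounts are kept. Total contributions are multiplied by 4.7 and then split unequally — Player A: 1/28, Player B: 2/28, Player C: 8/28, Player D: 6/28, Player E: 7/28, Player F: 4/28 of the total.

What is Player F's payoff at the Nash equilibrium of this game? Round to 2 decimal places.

162.77 hours

A player with share s gets back 4.7·s per unit contributed, so full contribution is dominant for anyone with s > 1/4.7 = 0.2128 and zero contribution is dominant for anyone below.
Player C, Player D and Player E are above the threshold, contributing 54 each; the remaining 3 contribute 0. Total contributed: 162.
Player F keeps 54 and receives 4.7 × 162 × 4/28 = 108.77 from the shared codebase effort, for a payoff of 162.77.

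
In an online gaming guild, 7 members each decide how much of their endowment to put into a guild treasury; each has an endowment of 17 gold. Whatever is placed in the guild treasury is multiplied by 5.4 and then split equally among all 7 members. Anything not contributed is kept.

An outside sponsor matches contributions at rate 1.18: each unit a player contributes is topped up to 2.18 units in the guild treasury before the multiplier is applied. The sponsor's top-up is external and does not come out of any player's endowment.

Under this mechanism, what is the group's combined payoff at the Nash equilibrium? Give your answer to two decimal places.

1400.87 gold

With the mechanism, a contributed unit returns 5.4 × 2.18 / 7 = 1.6817 per unit of net cost to the contributor — now above 1 — so contributing fully is weakly dominant for every player.
At the Nash equilibrium everyone contributes 17. Group total payoff = 5.4 × 2.18 × 119 = 1400.87.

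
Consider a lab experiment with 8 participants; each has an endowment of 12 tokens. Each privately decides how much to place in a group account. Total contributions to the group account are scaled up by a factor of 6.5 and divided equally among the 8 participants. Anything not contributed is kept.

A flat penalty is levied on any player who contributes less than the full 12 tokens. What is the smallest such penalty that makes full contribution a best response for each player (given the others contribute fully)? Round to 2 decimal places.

2.25 tokens

Given the others contribute fully, the best deviation is to contribute 0 (any partial contribution still incurs the fine and gives up units whose private return 0.8125 is below 1).
Deviating from 12 to 0 saves 12 tokens but forfeits the deviator's share of the drop in the group account: 6.5/8 × 12 = 9.75.
So the deviation gain is 12 − 9.75 = 2.25, and the fine must be at least 2.25 tokens to wipe it out.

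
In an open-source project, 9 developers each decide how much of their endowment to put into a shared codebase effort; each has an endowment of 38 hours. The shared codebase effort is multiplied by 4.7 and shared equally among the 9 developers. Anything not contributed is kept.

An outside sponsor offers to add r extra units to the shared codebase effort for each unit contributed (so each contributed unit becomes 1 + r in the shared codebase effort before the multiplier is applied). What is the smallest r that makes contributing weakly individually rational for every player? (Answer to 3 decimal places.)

With matching at rate r, one contributed unit becomes (1 + r) in the shared codebase effort and returns 4.7 × (1 + r) / 9 to the contributor.
Setting this equal to 1: 1 + r = 9/4.7 = 1.9149.
So the minimum matching rate is r = 1.9149 − 1 = 0.915.

0.915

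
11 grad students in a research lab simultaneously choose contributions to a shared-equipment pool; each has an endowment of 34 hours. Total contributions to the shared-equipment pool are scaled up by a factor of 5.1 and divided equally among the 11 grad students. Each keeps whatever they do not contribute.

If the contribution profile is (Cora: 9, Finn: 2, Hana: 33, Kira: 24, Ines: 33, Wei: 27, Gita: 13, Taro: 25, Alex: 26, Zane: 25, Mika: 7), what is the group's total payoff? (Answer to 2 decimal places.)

1292.40 hours

Total contributed: 9 + 2 + 33 + 24 + 33 + 27 + 13 + 25 + 26 + 25 + 7 = 224; total kept: 11 × 34 − 224 = 150.
The shared-equipment pool pays out 5.1 × 224 = 1142.40 in aggregate.
Group total = 150 + 1142.40 = 1292.40.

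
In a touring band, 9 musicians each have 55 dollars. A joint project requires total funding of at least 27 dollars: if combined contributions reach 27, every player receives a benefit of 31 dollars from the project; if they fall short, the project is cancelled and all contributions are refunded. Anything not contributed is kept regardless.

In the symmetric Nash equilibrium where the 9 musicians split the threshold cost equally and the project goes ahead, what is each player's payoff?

Equal share of the threshold: 27/9 = 3.
At this profile no one gains by cutting their contribution: any cut drops the total below 27, the project is cancelled, contributions are refunded, and the deviator ends with 55, which is less than 55 − 3 + 31 = 83. Contributing more than 3 just wastes the excess. So contributing exactly 3 is a best response.
Each player's payoff: 55 − 3 + 31 = 83.

83 dollars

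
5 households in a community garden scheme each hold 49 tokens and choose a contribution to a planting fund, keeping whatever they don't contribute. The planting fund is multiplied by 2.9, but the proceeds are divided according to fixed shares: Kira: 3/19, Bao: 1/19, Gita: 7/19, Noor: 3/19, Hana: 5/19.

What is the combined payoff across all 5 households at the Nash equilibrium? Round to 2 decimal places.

For player j, contributing a unit is worthwhile iff 2.9 × (j's share) ≥ 1, i.e. iff j's share is at least 0.3448.
Only Gita (7/19) clears that bar, contributing 49; the remaining 4 contribute 0. Total contributed: 49.
The planting fund pays out 2.9 × 49 = 142.10 in total (split across the unequal shares, but the aggregate is all that matters for the group sum).
The 4 free-riders keep 49 each, adding 196. Group total = 196 + 142.10 = 338.10.

338.10 tokens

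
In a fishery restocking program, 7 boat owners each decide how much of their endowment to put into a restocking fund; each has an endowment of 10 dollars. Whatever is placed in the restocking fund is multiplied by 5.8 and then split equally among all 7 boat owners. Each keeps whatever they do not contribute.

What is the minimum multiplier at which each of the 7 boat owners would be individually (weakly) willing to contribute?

A contributed unit returns (multiplier)/7 to its contributor.
This reaches 1 exactly when the multiplier is 7.

7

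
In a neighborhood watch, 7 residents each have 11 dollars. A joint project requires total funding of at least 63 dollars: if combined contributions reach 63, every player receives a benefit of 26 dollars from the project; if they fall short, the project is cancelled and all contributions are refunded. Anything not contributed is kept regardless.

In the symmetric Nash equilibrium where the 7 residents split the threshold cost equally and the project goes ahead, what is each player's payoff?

28 dollars

Equal share of the threshold: 63/7 = 9.
At this profile no one gains by cutting their contribution: any cut drops the total below 63, the project is cancelled, contributions are refunded, and the deviator ends with 11, which is less than 11 − 9 + 26 = 28. Contributing more than 9 just wastes the excess. So contributing exactly 9 is a best response.
Each player's payoff: 11 − 9 + 26 = 28.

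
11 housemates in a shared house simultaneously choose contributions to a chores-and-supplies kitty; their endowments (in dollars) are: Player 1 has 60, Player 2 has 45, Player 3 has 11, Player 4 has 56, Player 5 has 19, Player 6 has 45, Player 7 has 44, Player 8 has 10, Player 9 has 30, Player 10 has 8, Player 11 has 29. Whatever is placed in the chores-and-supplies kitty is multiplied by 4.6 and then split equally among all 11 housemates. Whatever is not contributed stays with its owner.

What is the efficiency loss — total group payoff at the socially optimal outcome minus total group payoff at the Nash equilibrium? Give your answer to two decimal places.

1285.20 dollars

The private return per contributed unit is 4.6/11 = 0.4182 < 1 for every player regardless of endowment, so the Nash equilibrium is zero contribution and the group total is Σ E_j = 60 + 45 + 11 + 56 + 19 + 45 + 44 + 10 + 30 + 8 + 29 = 357.
Each contributed unit returns 4.600 to the group, so the social optimum is full contribution by everyone: group total = 4.600 × 357 = 1642.20.
Efficiency loss = (4.600 − 1) × 357 = 1285.20.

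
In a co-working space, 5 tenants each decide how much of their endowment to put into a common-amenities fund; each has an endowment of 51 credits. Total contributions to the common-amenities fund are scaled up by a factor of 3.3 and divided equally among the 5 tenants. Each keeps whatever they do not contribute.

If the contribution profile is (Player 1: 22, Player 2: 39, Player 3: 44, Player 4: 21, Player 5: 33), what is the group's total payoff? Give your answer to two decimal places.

Total contributed: 22 + 39 + 44 + 21 + 33 = 159; total kept: 5 × 51 − 159 = 96.
The common-amenities fund pays out 3.3 × 159 = 524.70 in aggregate.
Group total = 96 + 524.70 = 620.70.

620.70 credits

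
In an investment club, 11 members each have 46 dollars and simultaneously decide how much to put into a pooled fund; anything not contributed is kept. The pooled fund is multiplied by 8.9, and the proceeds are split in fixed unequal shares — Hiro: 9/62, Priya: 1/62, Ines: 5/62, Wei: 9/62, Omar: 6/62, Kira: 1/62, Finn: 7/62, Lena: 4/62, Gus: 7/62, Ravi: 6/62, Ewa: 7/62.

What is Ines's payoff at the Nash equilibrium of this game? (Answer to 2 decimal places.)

Each unit j contributes comes back to j as 8.9 × (j's share), so j prefers to contribute only if that share exceeds 1/8.9 = 0.1124; otherwise keeping the unit dominates.
Hiro, Wei, Finn, Gus and Ewa are above the threshold, contributing 46 each; the remaining 6 contribute 0. Total contributed: 230.
Ines keeps 46 and receives 8.9 × 230 × 5/62 = 165.08 from the pooled fund, for a payoff of 211.08.

211.08 dollars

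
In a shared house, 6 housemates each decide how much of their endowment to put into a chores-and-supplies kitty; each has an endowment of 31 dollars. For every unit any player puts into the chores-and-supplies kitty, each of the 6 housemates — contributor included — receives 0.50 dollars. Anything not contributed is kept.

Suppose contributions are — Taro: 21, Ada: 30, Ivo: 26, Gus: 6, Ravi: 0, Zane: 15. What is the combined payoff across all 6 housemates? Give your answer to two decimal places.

Total contributed: 21 + 30 + 26 + 6 + 0 + 15 = 98; total kept: 6 × 31 − 98 = 88.
The chores-and-supplies kitty pays out 0.50 × 6 × 98 = 294.00 in aggregate.
Group total = 88 + 294.00 = 382.00.

382.00 dollars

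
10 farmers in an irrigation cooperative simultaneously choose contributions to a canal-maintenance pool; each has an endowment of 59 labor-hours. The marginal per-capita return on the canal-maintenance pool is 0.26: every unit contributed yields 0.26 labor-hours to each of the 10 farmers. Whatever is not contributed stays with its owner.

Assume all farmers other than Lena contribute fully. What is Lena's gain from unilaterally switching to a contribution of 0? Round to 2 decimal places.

43.66 labor-hours

Switching from a contribution of 59 to 0 lets Lena keep an extra 59 labor-hours, but lowers the canal-maintenance pool by 59, which costs Lena their own share of that drop: 0.26 × 59 = 15.34.
Net gain = 59 − 15.34 = 43.66. The private return per contributed unit (0.26) is below 1, so free-riding is indeed the best response regardless of what the others do.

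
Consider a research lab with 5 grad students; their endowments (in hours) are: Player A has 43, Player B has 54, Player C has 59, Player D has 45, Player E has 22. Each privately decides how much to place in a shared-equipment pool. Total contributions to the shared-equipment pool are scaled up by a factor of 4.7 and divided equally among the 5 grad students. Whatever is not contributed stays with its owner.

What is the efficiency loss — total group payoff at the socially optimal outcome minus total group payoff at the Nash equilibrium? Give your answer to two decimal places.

The private return per contributed unit is 4.7/5 = 0.9400 < 1 for every player regardless of endowment, so the Nash equilibrium is zero contribution and the group total is Σ E_j = 43 + 54 + 59 + 45 + 22 = 223.
Each contributed unit returns 4.700 to the group, so the social optimum is full contribution by everyone: group total = 4.700 × 223 = 1048.10.
Efficiency loss = (4.700 − 1) × 223 = 825.10.

825.10 hours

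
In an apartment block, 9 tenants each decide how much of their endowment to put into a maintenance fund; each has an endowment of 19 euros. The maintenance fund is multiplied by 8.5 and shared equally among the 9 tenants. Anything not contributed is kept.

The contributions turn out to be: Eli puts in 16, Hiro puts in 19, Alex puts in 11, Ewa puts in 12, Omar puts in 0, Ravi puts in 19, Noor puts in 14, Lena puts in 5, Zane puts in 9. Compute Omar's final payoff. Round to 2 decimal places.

118.17 euros

Total contributed: 16 + 19 + 11 + 12 + 0 + 19 + 14 + 5 + 9 = 105.
Each receives 8.5 × 105 / 9 = 99.17 from the maintenance fund.
Omar keeps 19 − 0 = 19, so Omar's payoff is 19 + 99.17 = 118.17.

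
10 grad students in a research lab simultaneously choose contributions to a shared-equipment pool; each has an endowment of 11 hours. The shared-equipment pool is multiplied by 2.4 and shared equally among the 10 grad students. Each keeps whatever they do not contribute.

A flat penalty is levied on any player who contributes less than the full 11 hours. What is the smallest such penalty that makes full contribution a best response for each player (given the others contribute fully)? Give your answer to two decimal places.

8.36 hours

Given the others contribute fully, the best deviation is to contribute 0 (any partial contribution still incurs the fine and gives up units whose private return 0.2400 is below 1).
Deviating from 11 to 0 saves 11 hours but forfeits the deviator's share of the drop in the shared-equipment pool: 2.4/10 × 11 = 2.64.
So the deviation gain is 11 − 2.64 = 8.36, and the fine must be at least 8.36 hours to wipe it out.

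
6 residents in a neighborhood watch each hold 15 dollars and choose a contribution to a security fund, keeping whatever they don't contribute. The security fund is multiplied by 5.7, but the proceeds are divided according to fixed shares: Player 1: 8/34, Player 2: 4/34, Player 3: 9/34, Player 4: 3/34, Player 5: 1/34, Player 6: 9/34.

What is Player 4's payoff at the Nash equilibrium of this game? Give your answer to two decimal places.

A player with share s gets back 5.7·s per unit contributed, so full contribution is dominant for anyone with s > 1/5.7 = 0.1754 and zero contribution is dominant for anyone below.
The shares above 0.1754 belong to Player 1, Player 3 and Player 6, contributing 15 each; the remaining 3 contribute 0. Total contributed: 45.
Player 4 keeps 15 and receives 5.7 × 45 × 3/34 = 22.63 from the security fund, for a payoff of 37.63.

37.63 dollars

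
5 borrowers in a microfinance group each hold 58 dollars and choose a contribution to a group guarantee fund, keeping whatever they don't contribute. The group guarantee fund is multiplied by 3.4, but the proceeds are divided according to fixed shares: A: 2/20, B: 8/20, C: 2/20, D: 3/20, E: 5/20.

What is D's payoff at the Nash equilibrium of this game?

Each unit j contributes comes back to j as 3.4 × (j's share), so j prefers to contribute only if that share exceeds 1/3.4 = 0.2941; otherwise keeping the unit dominates.
B alone (share 8/20) is above the threshold, contributing 58; the remaining 4 contribute 0. Total contributed: 58.
D keeps 58 and receives 3.4 × 58 × 3/20 = 29.58 from the group guarantee fund, for a payoff of 87.58.

87.58 dollars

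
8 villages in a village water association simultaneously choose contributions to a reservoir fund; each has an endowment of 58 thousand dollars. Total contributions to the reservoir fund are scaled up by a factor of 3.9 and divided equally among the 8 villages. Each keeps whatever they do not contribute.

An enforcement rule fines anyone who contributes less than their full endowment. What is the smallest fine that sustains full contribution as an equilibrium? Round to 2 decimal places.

29.73 thousand dollars

Given the others contribute fully, the best deviation is to contribute 0 (any partial contribution still incurs the fine and gives up units whose private return 0.4875 is below 1).
Deviating from 58 to 0 saves 58 thousand dollars but forfeits the deviator's share of the drop in the reservoir fund: 3.9/8 × 58 = 28.27.
So the deviation gain is 58 − 28.27 = 29.73, and the fine must be at least 29.73 thousand dollars to wipe it out.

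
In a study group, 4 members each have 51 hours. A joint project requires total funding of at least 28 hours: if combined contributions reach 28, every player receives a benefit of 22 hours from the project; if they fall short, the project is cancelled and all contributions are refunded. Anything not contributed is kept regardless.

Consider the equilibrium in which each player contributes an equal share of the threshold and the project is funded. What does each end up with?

Equal share of the threshold: 28/4 = 7.
At this profile no one gains by cutting their contribution: any cut drops the total below 28, the project is cancelled, contributions are refunded, and the deviator ends with 51, which is less than 51 − 7 + 22 = 66. Contributing more than 7 just wastes the excess. So contributing exactly 7 is a best response.
Each player's payoff: 51 − 7 + 22 = 66.

66 hours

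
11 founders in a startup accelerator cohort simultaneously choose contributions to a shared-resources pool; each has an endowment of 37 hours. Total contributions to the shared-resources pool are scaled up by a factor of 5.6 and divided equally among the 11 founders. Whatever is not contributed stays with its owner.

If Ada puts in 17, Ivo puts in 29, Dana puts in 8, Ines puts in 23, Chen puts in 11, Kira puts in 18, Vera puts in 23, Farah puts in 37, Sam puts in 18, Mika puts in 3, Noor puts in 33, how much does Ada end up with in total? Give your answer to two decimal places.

132.00 hours

Total contributed: 17 + 29 + 8 + 23 + 11 + 18 + 23 + 37 + 18 + 3 + 33 = 220.
Each receives 5.6 × 220 / 11 = 112.00 from the shared-resources pool.
Ada keeps 37 − 17 = 20, so Ada's payoff is 20 + 112.00 = 132.00.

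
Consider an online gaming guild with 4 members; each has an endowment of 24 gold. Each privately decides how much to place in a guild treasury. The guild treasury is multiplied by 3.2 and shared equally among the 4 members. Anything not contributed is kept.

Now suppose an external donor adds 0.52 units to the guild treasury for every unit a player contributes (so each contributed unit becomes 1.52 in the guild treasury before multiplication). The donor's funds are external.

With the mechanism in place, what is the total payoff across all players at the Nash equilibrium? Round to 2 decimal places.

Under the mechanism each unit contributed yields 3.2 × 1.52 / 4 = 1.2160 back to its contributor per unit of net cost, which exceeds 1, making full contribution the dominant choice for everyone.
At the Nash equilibrium everyone contributes 24. Group total payoff = 3.2 × 1.52 × 96 = 466.94.

466.94 gold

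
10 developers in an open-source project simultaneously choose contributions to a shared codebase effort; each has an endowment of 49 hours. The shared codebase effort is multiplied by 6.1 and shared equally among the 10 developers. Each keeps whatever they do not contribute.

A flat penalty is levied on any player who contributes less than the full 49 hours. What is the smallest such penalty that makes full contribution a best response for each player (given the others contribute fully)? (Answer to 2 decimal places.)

Given the others contribute fully, the best deviation is to contribute 0 (any partial contribution still incurs the fine and gives up units whose private return 0.6100 is below 1).
Deviating from 49 to 0 saves 49 hours but forfeits the deviator's share of the drop in the shared codebase effort: 6.1/10 × 49 = 29.89.
So the deviation gain is 49 − 29.89 = 19.11, and the fine must be at least 19.11 hours to wipe it out.

19.11 hours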